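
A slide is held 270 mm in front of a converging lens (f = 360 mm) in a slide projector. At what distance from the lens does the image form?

Lens equation: 1/s_i = 1/f − 1/s_o = 1/(360.0) − 1/(270) = 0.002778 − 0.003704 = -0.0009259, so s_i = -1080 mm.
The image is virtual, upright and enlarged, on the same side as the object.

1080 mm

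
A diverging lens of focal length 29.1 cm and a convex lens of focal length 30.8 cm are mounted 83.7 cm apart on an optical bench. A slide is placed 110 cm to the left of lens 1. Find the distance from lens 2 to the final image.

Lens 1 is diverging, so f₁ = −29.1 cm.
Lens 1: 1/d_i1 = 1/f₁ − 1/d_o1 = 1/(-29.1) − 1/(110) = -0.04346, so d_i1 = -23.01 cm.
The intermediate image is 23.01 cm to the left of lens 1 (virtual), which is 83.7 − (-23.01) = 106.7 cm to the left of lens 2, so d_o2 = +106.7 cm.
Lens 2: 1/d_i2 = 1/f₂ − 1/d_o2 = 1/(30.8) − 1/(106.7) = 0.02310, so d_i2 = 43.3 cm.
The final image is real, 43.3 cm to the right of lens 2 (overall magnification ≈ -0.085).

43.3 cm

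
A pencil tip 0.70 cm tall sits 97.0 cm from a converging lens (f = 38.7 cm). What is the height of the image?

0.465 cm

1/d_i = 1/f − 1/d_o = 1/(38.70) − 1/(97.0) = 0.01553, so d_i = 64.39 cm.
m = −d_i/d_o = -0.6638.
|h_i| = |m|·h_o = 0.6638 × 0.70 = 0.465 cm. The image is real, inverted and reduced, on the far side of the lens.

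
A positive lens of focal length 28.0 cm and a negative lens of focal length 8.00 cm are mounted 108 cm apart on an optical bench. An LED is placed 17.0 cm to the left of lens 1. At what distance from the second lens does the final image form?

7.60 cm

Lens 1: 1/d_i1 = 1/f₁ − 1/d_o1 = 1/(28.0) − 1/(17.0) = -0.02311, so d_i1 = -43.27 cm.
The intermediate image is 43.27 cm to the left of lens 1 (virtual), which is 108 − (-43.27) = 151.3 cm to the left of lens 2, so d_o2 = +151.3 cm.
Lens 2 is diverging, so f₂ = −8.00 cm.
Lens 2: 1/d_i2 = 1/f₂ − 1/d_o2 = 1/(-8.00) − 1/(151.3) = -0.1316, so d_i2 = -7.60 cm.
The final image is virtual, 7.60 cm to the left of lens 2 (overall magnification ≈ 0.13).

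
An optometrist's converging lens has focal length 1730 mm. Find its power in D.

f = 173 cm = 1.73 m.
P = 1/f = 1/(1.73 m) = +0.578 D.

P = +0.578 D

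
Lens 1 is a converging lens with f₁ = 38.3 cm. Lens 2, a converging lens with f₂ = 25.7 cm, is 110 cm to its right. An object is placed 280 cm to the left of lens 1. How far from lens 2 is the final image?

42.2 cm

Lens 1: 1/d_i1 = 1/f₁ − 1/d_o1 = 1/(38.3) − 1/(280) = 0.02254, so d_i1 = 44.37 cm.
The intermediate image is 44.37 cm to the right of lens 1, which is 110 − (44.37) = 65.63 cm to the left of lens 2, so d_o2 = +65.63 cm.
Lens 2: 1/d_i2 = 1/f₂ − 1/d_o2 = 1/(25.7) − 1/(65.63) = 0.02367, so d_i2 = 42.2 cm.
The final image is real, 42.2 cm to the right of lens 2 (overall magnification ≈ 0.10).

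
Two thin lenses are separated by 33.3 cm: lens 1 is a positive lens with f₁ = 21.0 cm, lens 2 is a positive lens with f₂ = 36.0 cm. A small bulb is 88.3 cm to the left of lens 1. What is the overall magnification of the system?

Lens 1: 1/d_i1 = 1/(21.0) − 1/(88.3) = 0.03629, so d_i1 = 27.55 cm; m₁ = −d_i1/d_o1 = -0.3120.
d_o2 = 33.3 − (27.55) = 5.750 cm.
Lens 2: 1/d_i2 = 1/(36.0) − 1/(5.750) = -0.1461, so d_i2 = -6.843 cm; m₂ = −d_i2/d_o2 = +1.190.
m = m₁·m₂ = (-0.3120)(+1.190) = -0.371.

m = -0.371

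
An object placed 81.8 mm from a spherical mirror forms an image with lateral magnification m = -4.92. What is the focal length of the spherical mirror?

f = 68.0 mm (concave)

m = −d_i/d_o ⇒ d_i = −m·d_o = −(-4.92)·(81.8) = 402.5 mm.
1/f = 1/d_o + 1/d_i = 1/(81.8) + 1/(402.5) = 0.01471, so f = 68.0 mm.
Since f is positive, the spherical mirror is concave.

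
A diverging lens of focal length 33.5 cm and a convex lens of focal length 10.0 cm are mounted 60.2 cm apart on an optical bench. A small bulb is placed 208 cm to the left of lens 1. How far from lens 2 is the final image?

Lens 1 is diverging, so f₁ = −33.5 cm.
Lens 1: 1/d_i1 = 1/f₁ − 1/d_o1 = 1/(-33.5) − 1/(208) = -0.03466, so d_i1 = -28.85 cm.
The intermediate image is 28.85 cm to the left of lens 1 (virtual), which is 60.2 − (-28.85) = 89.05 cm to the left of lens 2, so d_o2 = +89.05 cm.
Lens 2: 1/d_i2 = 1/f₂ − 1/d_o2 = 1/(10.0) − 1/(89.05) = 0.08877, so d_i2 = 11.3 cm.
The final image is real, 11.3 cm to the right of lens 2 (overall magnification ≈ -0.018).

11.3 cm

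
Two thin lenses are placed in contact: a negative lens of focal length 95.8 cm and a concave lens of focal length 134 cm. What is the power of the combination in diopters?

P = -1.79 D

P₁ = 1/f₁ = 1/(-0.958 m) = -1.044 D; P₂ = 1/f₂ = 1/(-1.34 m) = -0.7463 D.
For thin lenses in contact, P = P₁ + P₂ = (-1.044) + (-0.7463) = -1.79 D.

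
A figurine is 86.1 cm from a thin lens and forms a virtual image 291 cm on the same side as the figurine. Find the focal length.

f = 122 cm (converging)

Virtual image ⇒ d_i = −291 cm.
1/f = 1/d_o + 1/d_i = 1/(86.1) + 1/(-291) = 0.008178, so f = 122 cm.
Since f is positive, the thin lens is converging.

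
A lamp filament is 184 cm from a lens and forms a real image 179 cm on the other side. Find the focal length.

f = 90.7 cm (converging)

Real image ⇒ d_i = +179 cm.
1/f = 1/d_o + 1/d_i = 1/(184) + 1/(179) = 0.01102, so f = 90.7 cm.
Since f is positive, the lens is converging.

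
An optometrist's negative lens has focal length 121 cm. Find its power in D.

P = -0.826 D

For a negative lens, f = −121 cm.
f = -121 cm = -1.21 m.
P = 1/f = 1/(-1.21 m) = -0.826 D.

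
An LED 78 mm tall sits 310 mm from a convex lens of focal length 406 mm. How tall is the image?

330 mm

1/d_i = 1/f − 1/d_o = 1/(406.0) − 1/(310) = -0.0007628, so d_i = -1311 mm.
m = −d_i/d_o = +4.229.
|h_i| = |m|·h_o = 4.229 × 78 = 330 mm. The image is virtual, upright and enlarged, on the same side as the object.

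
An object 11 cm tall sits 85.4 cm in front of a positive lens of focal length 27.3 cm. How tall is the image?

1/d_i = 1/f − 1/d_o = 1/(27.30) − 1/(85.4) = 0.02492, so d_i = 40.13 cm.
m = −d_i/d_o = -0.4699.
|h_i| = |m|·h_o = 0.4699 × 11 = 5.17 cm. The image is real, inverted and reduced, on the far side of the lens.

5.17 cm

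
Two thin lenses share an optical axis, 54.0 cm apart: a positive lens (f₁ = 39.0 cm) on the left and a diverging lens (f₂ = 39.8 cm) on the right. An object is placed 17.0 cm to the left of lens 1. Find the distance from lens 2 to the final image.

27.0 cm

Lens 1: 1/d_i1 = 1/f₁ − 1/d_o1 = 1/(39.0) − 1/(17.0) = -0.03318, so d_i1 = -30.14 cm.
The intermediate image is 30.14 cm to the left of lens 1 (virtual), which is 54.0 − (-30.14) = 84.14 cm to the left of lens 2, so d_o2 = +84.14 cm.
Lens 2 is diverging, so f₂ = −39.8 cm.
Lens 2: 1/d_i2 = 1/f₂ − 1/d_o2 = 1/(-39.8) − 1/(84.14) = -0.03701, so d_i2 = -27.0 cm.
The final image is virtual, 27.0 cm to the left of lens 2 (overall magnification ≈ 0.57).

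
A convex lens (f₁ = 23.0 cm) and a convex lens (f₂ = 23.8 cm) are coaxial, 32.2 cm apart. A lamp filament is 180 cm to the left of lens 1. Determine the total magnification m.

m = -0.194

Lens 1: 1/d_i1 = 1/(23.0) − 1/(180) = 0.03792, so d_i1 = 26.37 cm; m₁ = −d_i1/d_o1 = -0.1465.
d_o2 = 32.2 − (26.37) = 5.830 cm.
Lens 2: 1/d_i2 = 1/(23.8) − 1/(5.830) = -0.1295, so d_i2 = -7.721 cm; m₂ = −d_i2/d_o2 = +1.324.
m = m₁·m₂ = (-0.1465)(+1.324) = -0.194.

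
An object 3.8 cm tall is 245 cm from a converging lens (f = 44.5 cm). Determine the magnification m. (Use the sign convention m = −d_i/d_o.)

1/d_i = 1/f − 1/d_o = 1/(44.50) − 1/(245) = 0.01839, so d_i = 54.38 cm.
m = −d_i/d_o = −(54.38)/(245) = -0.222.
The image is real, inverted and reduced, on the far side of the lens.

m = -0.222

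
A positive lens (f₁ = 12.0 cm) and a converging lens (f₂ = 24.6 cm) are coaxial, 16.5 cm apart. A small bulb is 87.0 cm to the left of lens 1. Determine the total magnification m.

m = -0.179

Lens 1: 1/d_i1 = 1/(12.0) − 1/(87.0) = 0.07184, so d_i1 = 13.92 cm; m₁ = −d_i1/d_o1 = -0.1600.
d_o2 = 16.5 − (13.92) = 2.580 cm.
Lens 2: 1/d_i2 = 1/(24.6) − 1/(2.580) = -0.3469, so d_i2 = -2.882 cm; m₂ = −d_i2/d_o2 = +1.117.
m = m₁·m₂ = (-0.1600)(+1.117) = -0.179.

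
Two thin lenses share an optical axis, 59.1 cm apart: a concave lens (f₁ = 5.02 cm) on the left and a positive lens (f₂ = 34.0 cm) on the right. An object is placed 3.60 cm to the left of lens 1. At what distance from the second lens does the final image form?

Lens 1 is diverging, so f₁ = −5.02 cm.
Lens 1: 1/d_i1 = 1/f₁ − 1/d_o1 = 1/(-5.02) − 1/(3.60) = -0.4770, so d_i1 = -2.097 cm.
The intermediate image is 2.097 cm to the left of lens 1 (virtual), which is 59.1 − (-2.097) = 61.20 cm to the left of lens 2, so d_o2 = +61.20 cm.
Lens 2: 1/d_i2 = 1/f₂ − 1/d_o2 = 1/(34.0) − 1/(61.20) = 0.01307, so d_i2 = 76.5 cm.
The final image is real, 76.5 cm to the right of lens 2 (overall magnification ≈ -0.73).

76.5 cm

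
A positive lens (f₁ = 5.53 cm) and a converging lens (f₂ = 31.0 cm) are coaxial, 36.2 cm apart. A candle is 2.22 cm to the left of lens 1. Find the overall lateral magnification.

Lens 1: 1/d_i1 = 1/(5.53) − 1/(2.22) = -0.2696, so d_i1 = -3.709 cm; m₁ = −d_i1/d_o1 = +1.671.
d_o2 = 36.2 − (-3.709) = 39.91 cm.
Lens 2: 1/d_i2 = 1/(31.0) − 1/(39.91) = 0.007202, so d_i2 = 138.9 cm; m₂ = −d_i2/d_o2 = -3.479.
m = m₁·m₂ = (+1.671)(-3.479) = -5.81.

m = -5.81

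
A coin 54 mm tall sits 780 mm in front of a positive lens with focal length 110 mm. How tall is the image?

8.87 mm

1/d_i = 1/f − 1/d_o = 1/(110.0) − 1/(780) = 0.007809, so d_i = 128.1 mm.
m = −d_i/d_o = -0.1642.
|h_i| = |m|·h_o = 0.1642 × 54 = 8.87 mm. The image is real, inverted and reduced, on the far side of the lens.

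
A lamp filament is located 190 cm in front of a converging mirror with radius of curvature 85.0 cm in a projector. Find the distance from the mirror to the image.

f = R/2 = 85.0/2 = 42.50 cm.
Mirror equation: 1/d_i = 1/f − 1/d_o = 1/(42.50) − 1/(190) = 0.02353 − 0.005263 = 0.01827, so d_i = 54.7 cm.
The image is real, inverted and reduced, in front of the mirror.

54.7 cm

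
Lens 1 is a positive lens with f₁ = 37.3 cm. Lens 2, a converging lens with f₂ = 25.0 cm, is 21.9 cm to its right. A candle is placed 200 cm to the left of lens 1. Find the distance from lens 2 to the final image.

12.2 cm

Lens 1: 1/d_i1 = 1/f₁ − 1/d_o1 = 1/(37.3) − 1/(200) = 0.02181, so d_i1 = 45.85 cm.
The intermediate image is 45.85 cm to the right of lens 1, which lies 23.95 cm to the right of lens 2 — a virtual object — so d_o2 = −23.95 cm.
Lens 2: 1/d_i2 = 1/f₂ − 1/d_o2 = 1/(25.0) − 1/(-23.95) = 0.08175, so d_i2 = 12.2 cm.
The final image is real, 12.2 cm to the right of lens 2 (overall magnification ≈ -0.12).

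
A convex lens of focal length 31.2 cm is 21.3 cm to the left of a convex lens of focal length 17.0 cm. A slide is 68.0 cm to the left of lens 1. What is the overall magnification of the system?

m = -0.270

Lens 1: 1/d_i1 = 1/(31.2) − 1/(68.0) = 0.01735, so d_i1 = 57.65 cm; m₁ = −d_i1/d_o1 = -0.8478.
d_o2 = 21.3 − (57.65) = -36.35 cm (virtual object).
Lens 2: 1/d_i2 = 1/(17.0) − 1/(-36.35) = 0.08633, so d_i2 = 11.58 cm; m₂ = −d_i2/d_o2 = +0.3187.
m = m₁·m₂ = (-0.8478)(+0.3187) = -0.270.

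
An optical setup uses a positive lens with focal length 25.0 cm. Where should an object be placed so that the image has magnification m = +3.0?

16.7 cm

m = −d_i/d_o ⇒ d_i = −m·d_o.
1/f = 1/d_o + 1/d_i = 1/d_o − 1/(m·d_o) = (1 − 1/m)/d_o, so d_o = f(1 − 1/m) = (25.00)(1 − 1/(+3.0)) = 16.7 cm.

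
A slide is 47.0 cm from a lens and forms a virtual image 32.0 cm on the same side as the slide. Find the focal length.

Virtual image ⇒ d_i = −32.0 cm.
1/f = 1/d_o + 1/d_i = 1/(47.0) + 1/(-32.0) = -0.009973, so f = -100 cm.
Since f is negative, the lens is diverging.

f = -100 cm (diverging)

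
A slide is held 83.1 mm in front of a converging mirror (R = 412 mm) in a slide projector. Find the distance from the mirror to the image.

f = R/2 = 412/2 = 206.0 mm.
Mirror equation: 1/d_i = 1/f − 1/d_o = 1/(206.0) − 1/(83.1) = 0.004854 − 0.01203 = -0.007179, so d_i = -139 mm.
The image is virtual, upright and enlarged, behind the mirror.

139 mm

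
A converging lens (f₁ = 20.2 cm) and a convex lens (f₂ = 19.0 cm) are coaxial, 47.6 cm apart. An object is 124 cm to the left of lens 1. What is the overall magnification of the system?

Lens 1: 1/d_i1 = 1/(20.2) − 1/(124) = 0.04144, so d_i1 = 24.13 cm; m₁ = −d_i1/d_o1 = -0.1946.
d_o2 = 47.6 − (24.13) = 23.47 cm.
Lens 2: 1/d_i2 = 1/(19.0) − 1/(23.47) = 0.01002, so d_i2 = 99.76 cm; m₂ = −d_i2/d_o2 = -4.251.
m = m₁·m₂ = (-0.1946)(-4.251) = +0.827.

m = +0.827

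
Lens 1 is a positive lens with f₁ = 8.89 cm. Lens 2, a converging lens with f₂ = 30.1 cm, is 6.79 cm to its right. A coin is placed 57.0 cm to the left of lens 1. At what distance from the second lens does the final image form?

Lens 1: 1/d_i1 = 1/f₁ − 1/d_o1 = 1/(8.89) − 1/(57.0) = 0.09494, so d_i1 = 10.53 cm.
The intermediate image is 10.53 cm to the right of lens 1, which lies 3.740 cm to the right of lens 2 — a virtual object — so d_o2 = −3.740 cm.
Lens 2: 1/d_i2 = 1/f₂ − 1/d_o2 = 1/(30.1) − 1/(-3.740) = 0.3006, so d_i2 = 3.33 cm.
The final image is real, 3.33 cm to the right of lens 2 (overall magnification ≈ -0.16).

3.33 cm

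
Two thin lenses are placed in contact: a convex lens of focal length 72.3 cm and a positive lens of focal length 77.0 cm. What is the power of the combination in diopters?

P = +2.68 D

P₁ = 1/f₁ = 1/(0.723 m) = +1.383 D; P₂ = 1/f₂ = 1/(0.770 m) = +1.299 D.
For thin lenses in contact, P = P₁ + P₂ = (+1.383) + (+1.299) = +2.68 D.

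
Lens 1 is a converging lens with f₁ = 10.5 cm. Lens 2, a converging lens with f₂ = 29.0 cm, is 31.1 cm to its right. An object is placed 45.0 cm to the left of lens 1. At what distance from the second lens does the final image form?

43.5 cm

Lens 1: 1/d_i1 = 1/f₁ − 1/d_o1 = 1/(10.5) − 1/(45.0) = 0.07302, so d_i1 = 13.70 cm.
The intermediate image is 13.70 cm to the right of lens 1, which is 31.1 − (13.70) = 17.40 cm to the left of lens 2, so d_o2 = +17.40 cm.
Lens 2: 1/d_i2 = 1/f₂ − 1/d_o2 = 1/(29.0) − 1/(17.40) = -0.02299, so d_i2 = -43.5 cm.
The final image is virtual, 43.5 cm to the left of lens 2 (overall magnification ≈ -0.76).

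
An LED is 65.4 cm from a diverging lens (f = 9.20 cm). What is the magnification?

For a diverging lens, f = -9.20 cm.
1/d_i = 1/f − 1/d_o = 1/(-9.200) − 1/(65.4) = -0.1240, so d_i = -8.065 cm.
m = −d_i/d_o = −(-8.065)/(65.4) = +0.123.
The image is virtual, upright and reduced, on the same side as the object.

m = +0.123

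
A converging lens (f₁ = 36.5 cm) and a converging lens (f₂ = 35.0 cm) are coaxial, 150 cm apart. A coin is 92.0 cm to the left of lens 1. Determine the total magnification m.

Lens 1: 1/d_i1 = 1/(36.5) − 1/(92.0) = 0.01653, so d_i1 = 60.50 cm; m₁ = −d_i1/d_o1 = -0.6576.
d_o2 = 150 − (60.50) = 89.50 cm.
Lens 2: 1/d_i2 = 1/(35.0) − 1/(89.50) = 0.01740, so d_i2 = 57.48 cm; m₂ = −d_i2/d_o2 = -0.6422.
m = m₁·m₂ = (-0.6576)(-0.6422) = +0.422.

m = +0.422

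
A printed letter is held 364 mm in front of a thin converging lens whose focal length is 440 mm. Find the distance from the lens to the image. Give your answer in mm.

Lens equation: 1/d_i = 1/f − 1/d_o = 1/(440.0) − 1/(364) = 0.002273 − 0.002747 = -0.0004745, so d_i = -2110 mm.
The image is virtual, upright and enlarged, on the same side as the object.

2110 mm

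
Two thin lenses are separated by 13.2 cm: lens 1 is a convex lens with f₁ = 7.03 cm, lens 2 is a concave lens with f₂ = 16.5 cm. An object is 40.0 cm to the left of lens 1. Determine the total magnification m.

m = -0.166

Lens 1: 1/d_i1 = 1/(7.03) − 1/(40.0) = 0.1172, so d_i1 = 8.529 cm; m₁ = −d_i1/d_o1 = -0.2132.
d_o2 = 13.2 − (8.529) = 4.671 cm.
f₂ = −16.5 cm (diverging).
Lens 2: 1/d_i2 = 1/(-16.5) − 1/(4.671) = -0.2747, so d_i2 = -3.640 cm; m₂ = −d_i2/d_o2 = +0.7794.
m = m₁·m₂ = (-0.2132)(+0.7794) = -0.166.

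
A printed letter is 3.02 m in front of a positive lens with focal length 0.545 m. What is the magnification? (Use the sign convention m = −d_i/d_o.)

1/d_i = 1/f − 1/d_o = 1/(0.5450) − 1/(3.02) = 1.504, so d_i = 0.6650 m.
m = −d_i/d_o = −(0.6650)/(3.02) = -0.220.
The image is real, inverted and reduced, on the far side of the lens.

m = -0.220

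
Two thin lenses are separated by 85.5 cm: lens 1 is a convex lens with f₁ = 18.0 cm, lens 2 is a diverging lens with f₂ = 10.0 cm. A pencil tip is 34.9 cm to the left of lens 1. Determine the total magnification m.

m = -0.183

Lens 1: 1/d_i1 = 1/(18.0) − 1/(34.9) = 0.02690, so d_i1 = 37.17 cm; m₁ = −d_i1/d_o1 = -1.065.
d_o2 = 85.5 − (37.17) = 48.33 cm.
f₂ = −10.0 cm (diverging).
Lens 2: 1/d_i2 = 1/(-10.0) − 1/(48.33) = -0.1207, so d_i2 = -8.286 cm; m₂ = −d_i2/d_o2 = +0.1714.
m = m₁·m₂ = (-1.065)(+0.1714) = -0.183.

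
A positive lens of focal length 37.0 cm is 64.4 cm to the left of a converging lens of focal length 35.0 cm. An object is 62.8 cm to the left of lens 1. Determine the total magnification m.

Lens 1: 1/d_i1 = 1/(37.0) − 1/(62.8) = 0.01110, so d_i1 = 90.06 cm; m₁ = −d_i1/d_o1 = -1.434.
d_o2 = 64.4 − (90.06) = -25.66 cm (virtual object).
Lens 2: 1/d_i2 = 1/(35.0) − 1/(-25.66) = 0.06754, so d_i2 = 14.81 cm; m₂ = −d_i2/d_o2 = +0.5770.
m = m₁·m₂ = (-1.434)(+0.5770) = -0.827.

m = -0.827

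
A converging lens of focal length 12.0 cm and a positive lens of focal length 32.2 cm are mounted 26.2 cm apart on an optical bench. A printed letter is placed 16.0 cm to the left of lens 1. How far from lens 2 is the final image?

13.0 cm

Lens 1: 1/d_i1 = 1/f₁ − 1/d_o1 = 1/(12.0) − 1/(16.0) = 0.02083, so d_i1 = 48.00 cm.
The intermediate image is 48.00 cm to the right of lens 1, which lies 21.80 cm to the right of lens 2 — a virtual object — so d_o2 = −21.80 cm.
Lens 2: 1/d_i2 = 1/f₂ − 1/d_o2 = 1/(32.2) − 1/(-21.80) = 0.07693, so d_i2 = 13.0 cm.
The final image is real, 13.0 cm to the right of lens 2 (overall magnification ≈ -1.8).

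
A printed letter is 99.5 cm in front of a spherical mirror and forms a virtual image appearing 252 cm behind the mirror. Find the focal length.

f = 164 cm (concave)

Virtual image ⇒ d_i = −252 cm.
1/f = 1/d_o + 1/d_i = 1/(99.5) + 1/(-252) = 0.006082, so f = 164 cm.
Since f is positive, the spherical mirror is concave.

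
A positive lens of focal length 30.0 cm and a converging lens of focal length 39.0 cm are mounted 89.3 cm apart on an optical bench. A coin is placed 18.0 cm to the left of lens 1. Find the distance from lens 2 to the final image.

55.0 cm

Lens 1: 1/d_i1 = 1/f₁ − 1/d_o1 = 1/(30.0) − 1/(18.0) = -0.02222, so d_i1 = -45.00 cm.
The intermediate image is 45.00 cm to the left of lens 1 (virtual), which is 89.3 − (-45.00) = 134.3 cm to the left of lens 2, so d_o2 = +134.3 cm.
Lens 2: 1/d_i2 = 1/f₂ − 1/d_o2 = 1/(39.0) − 1/(134.3) = 0.01820, so d_i2 = 55.0 cm.
The final image is real, 55.0 cm to the right of lens 2 (overall magnification ≈ -1.0).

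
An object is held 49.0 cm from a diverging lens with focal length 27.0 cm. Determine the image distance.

17.4 cm

For a diverging lens, f = -27.0 cm.
Thin-lens equation: 1/s_i = 1/f − 1/s_o = 1/(-27.00) − 1/(49.0) = -0.03704 − 0.02041 = -0.05745, so s_i = -17.4 cm.
The image is virtual, upright and reduced, on the same side as the object.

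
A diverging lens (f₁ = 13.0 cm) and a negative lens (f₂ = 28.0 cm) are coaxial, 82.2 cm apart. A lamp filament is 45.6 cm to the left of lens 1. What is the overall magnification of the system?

m = +0.0516

f₁ = −13.0 cm (diverging).
Lens 1: 1/d_i1 = 1/(-13.0) − 1/(45.6) = -0.09885, so d_i1 = -10.12 cm; m₁ = −d_i1/d_o1 = +0.2219.
d_o2 = 82.2 − (-10.12) = 92.32 cm.
f₂ = −28.0 cm (diverging).
Lens 2: 1/d_i2 = 1/(-28.0) − 1/(92.32) = -0.04655, so d_i2 = -21.48 cm; m₂ = −d_i2/d_o2 = +0.2327.
m = m₁·m₂ = (+0.2219)(+0.2327) = +0.0516.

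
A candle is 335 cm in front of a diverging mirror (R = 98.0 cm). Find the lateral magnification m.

f = R/2 = 98.0/2 = 49.00 cm; for a diverging mirror, f = -49.00 cm.
1/d_i = 1/f − 1/d_o = 1/(-49.00) − 1/(335) = -0.02339, so d_i = -42.75 cm.
m = −d_i/d_o = −(-42.75)/(335) = +0.128.
The image is virtual, upright and reduced, behind the mirror.

m = +0.128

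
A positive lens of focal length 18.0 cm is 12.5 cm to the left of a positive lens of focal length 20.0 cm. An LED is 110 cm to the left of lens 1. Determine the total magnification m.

Lens 1: 1/d_i1 = 1/(18.0) − 1/(110) = 0.04646, so d_i1 = 21.52 cm; m₁ = −d_i1/d_o1 = -0.1956.
d_o2 = 12.5 − (21.52) = -9.020 cm (virtual object).
Lens 2: 1/d_i2 = 1/(20.0) − 1/(-9.020) = 0.1609, so d_i2 = 6.216 cm; m₂ = −d_i2/d_o2 = +0.6892.
m = m₁·m₂ = (-0.1956)(+0.6892) = -0.135.

m = -0.135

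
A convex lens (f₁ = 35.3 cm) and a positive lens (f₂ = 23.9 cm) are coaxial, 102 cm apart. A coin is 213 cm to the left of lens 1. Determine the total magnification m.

m = +0.133

Lens 1: 1/d_i1 = 1/(35.3) − 1/(213) = 0.02363, so d_i1 = 42.31 cm; m₁ = −d_i1/d_o1 = -0.1986.
d_o2 = 102 − (42.31) = 59.69 cm.
Lens 2: 1/d_i2 = 1/(23.9) − 1/(59.69) = 0.02509, so d_i2 = 39.86 cm; m₂ = −d_i2/d_o2 = -0.6678.
m = m₁·m₂ = (-0.1986)(-0.6678) = +0.133.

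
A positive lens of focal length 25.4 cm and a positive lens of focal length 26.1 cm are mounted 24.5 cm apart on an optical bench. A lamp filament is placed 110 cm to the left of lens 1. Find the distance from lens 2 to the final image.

6.43 cm

Lens 1: 1/d_i1 = 1/f₁ − 1/d_o1 = 1/(25.4) − 1/(110) = 0.03028, so d_i1 = 33.03 cm.
The intermediate image is 33.03 cm to the right of lens 1, which lies 8.530 cm to the right of lens 2 — a virtual object — so d_o2 = −8.530 cm.
Lens 2: 1/d_i2 = 1/f₂ − 1/d_o2 = 1/(26.1) − 1/(-8.530) = 0.1555, so d_i2 = 6.43 cm.
The final image is real, 6.43 cm to the right of lens 2 (overall magnification ≈ -0.23).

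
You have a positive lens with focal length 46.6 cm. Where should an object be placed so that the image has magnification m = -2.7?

63.9 cm

m = −d_i/d_o ⇒ d_i = −m·d_o.
1/f = 1/d_o + 1/d_i = 1/d_o − 1/(m·d_o) = (1 − 1/m)/d_o, so d_o = f(1 − 1/m) = (46.60)(1 − 1/(-2.7)) = 63.9 cm.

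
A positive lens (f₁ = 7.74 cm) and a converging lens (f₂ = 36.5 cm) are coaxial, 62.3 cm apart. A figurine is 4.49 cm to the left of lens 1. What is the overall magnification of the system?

m = -2.38

Lens 1: 1/d_i1 = 1/(7.74) − 1/(4.49) = -0.09352, so d_i1 = -10.69 cm; m₁ = −d_i1/d_o1 = +2.381.
d_o2 = 62.3 − (-10.69) = 72.99 cm.
Lens 2: 1/d_i2 = 1/(36.5) − 1/(72.99) = 0.01370, so d_i2 = 73.01 cm; m₂ = −d_i2/d_o2 = -1.000.
m = m₁·m₂ = (+2.381)(-1.000) = -2.38.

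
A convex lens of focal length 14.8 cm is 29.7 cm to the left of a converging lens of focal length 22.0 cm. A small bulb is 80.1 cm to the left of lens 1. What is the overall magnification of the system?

Lens 1: 1/d_i1 = 1/(14.8) − 1/(80.1) = 0.05508, so d_i1 = 18.15 cm; m₁ = −d_i1/d_o1 = -0.2266.
d_o2 = 29.7 − (18.15) = 11.55 cm.
Lens 2: 1/d_i2 = 1/(22.0) − 1/(11.55) = -0.04113, so d_i2 = -24.32 cm; m₂ = −d_i2/d_o2 = +2.105.
m = m₁·m₂ = (-0.2266)(+2.105) = -0.477.

m = -0.477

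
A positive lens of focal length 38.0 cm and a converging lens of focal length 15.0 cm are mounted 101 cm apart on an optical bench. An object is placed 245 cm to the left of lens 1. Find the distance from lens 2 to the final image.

Lens 1: 1/d_i1 = 1/f₁ − 1/d_o1 = 1/(38.0) − 1/(245) = 0.02223, so d_i1 = 44.98 cm.
The intermediate image is 44.98 cm to the right of lens 1, which is 101 − (44.98) = 56.02 cm to the left of lens 2, so d_o2 = +56.02 cm.
Lens 2: 1/d_i2 = 1/f₂ − 1/d_o2 = 1/(15.0) − 1/(56.02) = 0.04882, so d_i2 = 20.5 cm.
The final image is real, 20.5 cm to the right of lens 2 (overall magnification ≈ 0.067).

20.5 cm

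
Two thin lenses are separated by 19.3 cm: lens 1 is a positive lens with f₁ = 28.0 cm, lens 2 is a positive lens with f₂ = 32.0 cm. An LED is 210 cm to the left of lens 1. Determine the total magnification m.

Lens 1: 1/d_i1 = 1/(28.0) − 1/(210) = 0.03095, so d_i1 = 32.31 cm; m₁ = −d_i1/d_o1 = -0.1539.
d_o2 = 19.3 − (32.31) = -13.01 cm (virtual object).
Lens 2: 1/d_i2 = 1/(32.0) − 1/(-13.01) = 0.1081, so d_i2 = 9.250 cm; m₂ = −d_i2/d_o2 = +0.7110.
m = m₁·m₂ = (-0.1539)(+0.7110) = -0.109.

m = -0.109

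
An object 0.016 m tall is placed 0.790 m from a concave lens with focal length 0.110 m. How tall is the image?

For a concave lens, f = -0.110 m.
1/d_i = 1/f − 1/d_o = 1/(-0.1100) − 1/(0.790) = -10.36, so d_i = -0.09656 m.
m = −d_i/d_o = +0.1222.
|h_i| = |m|·h_o = 0.1222 × 0.016 = 0.00196 m. The image is virtual, upright and reduced, on the same side as the object.

0.00196 m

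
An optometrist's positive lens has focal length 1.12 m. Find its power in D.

P = +0.893 D

P = 1/f = 1/(1.12 m) = +0.893 D.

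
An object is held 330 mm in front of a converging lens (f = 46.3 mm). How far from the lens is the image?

Thin-lens equation: 1/v = 1/f − 1/u = 1/(46.30) − 1/(330) = 0.02160 − 0.003030 = 0.01857, so v = 53.9 mm.
The image is real, inverted and reduced, on the far side of the lens.

53.9 mm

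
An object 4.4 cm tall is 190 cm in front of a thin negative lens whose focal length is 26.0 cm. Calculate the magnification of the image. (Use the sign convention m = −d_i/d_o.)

For a negative lens, f = -26.0 cm.
1/d_i = 1/f − 1/d_o = 1/(-26.00) − 1/(190) = -0.04372, so d_i = -22.87 cm.
m = −d_i/d_o = −(-22.87)/(190) = +0.120.
The image is virtual, upright and reduced, on the same side as the object.

m = +0.120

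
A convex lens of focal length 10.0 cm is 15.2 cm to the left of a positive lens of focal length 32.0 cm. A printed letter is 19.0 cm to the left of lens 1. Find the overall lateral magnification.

Lens 1: 1/d_i1 = 1/(10.0) − 1/(19.0) = 0.04737, so d_i1 = 21.11 cm; m₁ = −d_i1/d_o1 = -1.111.
d_o2 = 15.2 − (21.11) = -5.910 cm (virtual object).
Lens 2: 1/d_i2 = 1/(32.0) − 1/(-5.910) = 0.2005, so d_i2 = 4.989 cm; m₂ = −d_i2/d_o2 = +0.8441.
m = m₁·m₂ = (-1.111)(+0.8441) = -0.938.

m = -0.938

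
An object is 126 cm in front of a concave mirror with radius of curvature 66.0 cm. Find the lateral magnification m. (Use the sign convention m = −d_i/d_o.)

f = R/2 = 66.0/2 = 33.00 cm.
1/d_i = 1/f − 1/d_o = 1/(33.00) − 1/(126) = 0.02237, so d_i = 44.71 cm.
m = −d_i/d_o = −(44.71)/(126) = -0.355.
The image is real, inverted and reduced, in front of the mirror.

m = -0.355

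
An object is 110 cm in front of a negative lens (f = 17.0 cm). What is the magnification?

For a negative lens, f = -17.0 cm.
1/d_i = 1/f − 1/d_o = 1/(-17.00) − 1/(110) = -0.06791, so d_i = -14.72 cm.
m = −d_i/d_o = −(-14.72)/(110) = +0.134.
The image is virtual, upright and reduced, on the same side as the object.

m = +0.134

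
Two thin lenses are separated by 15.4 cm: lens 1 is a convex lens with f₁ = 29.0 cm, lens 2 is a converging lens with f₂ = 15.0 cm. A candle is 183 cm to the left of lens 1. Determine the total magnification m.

Lens 1: 1/d_i1 = 1/(29.0) − 1/(183) = 0.02902, so d_i1 = 34.46 cm; m₁ = −d_i1/d_o1 = -0.1883.
d_o2 = 15.4 − (34.46) = -19.06 cm (virtual object).
Lens 2: 1/d_i2 = 1/(15.0) − 1/(-19.06) = 0.1191, so d_i2 = 8.394 cm; m₂ = −d_i2/d_o2 = +0.4404.
m = m₁·m₂ = (-0.1883)(+0.4404) = -0.0829.

m = -0.0829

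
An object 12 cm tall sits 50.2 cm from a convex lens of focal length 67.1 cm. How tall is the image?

47.6 cm

1/d_i = 1/f − 1/d_o = 1/(67.10) − 1/(50.2) = -0.005017, so d_i = -199.3 cm.
m = −d_i/d_o = +3.970.
|h_i| = |m|·h_o = 3.970 × 12 = 47.6 cm. The image is virtual, upright and enlarged, on the same side as the object.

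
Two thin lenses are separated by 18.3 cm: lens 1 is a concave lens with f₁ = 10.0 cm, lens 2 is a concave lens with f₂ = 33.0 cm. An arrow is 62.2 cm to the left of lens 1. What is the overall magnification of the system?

f₁ = −10.0 cm (diverging).
Lens 1: 1/d_i1 = 1/(-10.0) − 1/(62.2) = -0.1161, so d_i1 = -8.615 cm; m₁ = −d_i1/d_o1 = +0.1385.
d_o2 = 18.3 − (-8.615) = 26.91 cm.
f₂ = −33.0 cm (diverging).
Lens 2: 1/d_i2 = 1/(-33.0) − 1/(26.91) = -0.06746, so d_i2 = -14.82 cm; m₂ = −d_i2/d_o2 = +0.5508.
m = m₁·m₂ = (+0.1385)(+0.5508) = +0.0763.

m = +0.0763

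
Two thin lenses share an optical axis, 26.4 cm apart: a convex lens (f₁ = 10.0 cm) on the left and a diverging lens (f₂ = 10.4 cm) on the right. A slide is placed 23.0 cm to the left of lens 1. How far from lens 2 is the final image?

Lens 1: 1/d_i1 = 1/f₁ − 1/d_o1 = 1/(10.0) − 1/(23.0) = 0.05652, so d_i1 = 17.69 cm.
The intermediate image is 17.69 cm to the right of lens 1, which is 26.4 − (17.69) = 8.710 cm to the left of lens 2, so d_o2 = +8.710 cm.
Lens 2 is diverging, so f₂ = −10.4 cm.
Lens 2: 1/d_i2 = 1/f₂ − 1/d_o2 = 1/(-10.4) − 1/(8.710) = -0.2110, so d_i2 = -4.74 cm.
The final image is virtual, 4.74 cm to the left of lens 2 (overall magnification ≈ -0.42).

4.74 cm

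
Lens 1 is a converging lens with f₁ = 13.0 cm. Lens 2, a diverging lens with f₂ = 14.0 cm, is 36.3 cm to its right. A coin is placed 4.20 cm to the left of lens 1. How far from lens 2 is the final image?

Lens 1: 1/d_i1 = 1/f₁ − 1/d_o1 = 1/(13.0) − 1/(4.20) = -0.1612, so d_i1 = -6.205 cm.
The intermediate image is 6.205 cm to the left of lens 1 (virtual), which is 36.3 − (-6.205) = 42.50 cm to the left of lens 2, so d_o2 = +42.50 cm.
Lens 2 is diverging, so f₂ = −14.0 cm.
Lens 2: 1/d_i2 = 1/f₂ − 1/d_o2 = 1/(-14.0) − 1/(42.50) = -0.09496, so d_i2 = -10.5 cm.
The final image is virtual, 10.5 cm to the left of lens 2 (overall magnification ≈ 0.37).

10.5 cm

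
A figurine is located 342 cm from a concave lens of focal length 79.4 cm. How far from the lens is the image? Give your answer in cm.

64.4 cm

For a concave lens, f = -79.4 cm.
Thin-lens equation: 1/v = 1/f − 1/u = 1/(-79.40) − 1/(342) = -0.01259 − 0.002924 = -0.01552, so v = -64.4 cm.
The image is virtual, upright and reduced, on the same side as the object.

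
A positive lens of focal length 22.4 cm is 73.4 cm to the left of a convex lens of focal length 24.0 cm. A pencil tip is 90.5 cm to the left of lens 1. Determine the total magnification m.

m = +0.402

Lens 1: 1/d_i1 = 1/(22.4) − 1/(90.5) = 0.03359, so d_i1 = 29.77 cm; m₁ = −d_i1/d_o1 = -0.3290.
d_o2 = 73.4 − (29.77) = 43.63 cm.
Lens 2: 1/d_i2 = 1/(24.0) − 1/(43.63) = 0.01875, so d_i2 = 53.34 cm; m₂ = −d_i2/d_o2 = -1.223.
m = m₁·m₂ = (-0.3290)(-1.223) = +0.402.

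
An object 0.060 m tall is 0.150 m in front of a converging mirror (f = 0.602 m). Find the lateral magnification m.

m = +1.33

1/d_i = 1/f − 1/d_o = 1/(0.6020) − 1/(0.150) = -5.006, so d_i = -0.1998 m.
m = −d_i/d_o = −(-0.1998)/(0.150) = +1.33.
The image is virtual, upright and enlarged, behind the mirror.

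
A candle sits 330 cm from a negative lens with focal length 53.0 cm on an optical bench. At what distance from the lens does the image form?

For a negative lens, f = -53.0 cm.
Thin-lens equation: 1/d_i = 1/f − 1/d_o = 1/(-53.00) − 1/(330) = -0.01887 − 0.003030 = -0.02190, so d_i = -45.7 cm.
The image is virtual, upright and reduced, on the same side as the object.

45.7 cm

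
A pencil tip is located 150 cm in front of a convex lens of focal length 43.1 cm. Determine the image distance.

Thin-lens equation: 1/d_i = 1/f − 1/d_o = 1/(43.10) − 1/(150) = 0.02320 − 0.006667 = 0.01654, so d_i = 60.5 cm.
The image is real, inverted and reduced, on the far side of the lens.

60.5 cm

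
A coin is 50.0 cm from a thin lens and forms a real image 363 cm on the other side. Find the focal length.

Real image ⇒ d_i = +363 cm.
1/f = 1/d_o + 1/d_i = 1/(50.0) + 1/(363) = 0.02275, so f = 43.9 cm.
Since f is positive, the thin lens is converging.

f = 43.9 cm (converging)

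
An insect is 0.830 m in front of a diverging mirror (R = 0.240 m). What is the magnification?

f = R/2 = 0.240/2 = 0.1200 m; for a diverging mirror, f = -0.1200 m.
1/d_i = 1/f − 1/d_o = 1/(-0.1200) − 1/(0.830) = -9.538, so d_i = -0.1048 m.
m = −d_i/d_o = −(-0.1048)/(0.830) = +0.126.
The image is virtual, upright and reduced, behind the mirror.

m = +0.126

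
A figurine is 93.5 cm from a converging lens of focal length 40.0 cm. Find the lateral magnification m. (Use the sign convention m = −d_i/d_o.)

1/d_i = 1/f − 1/d_o = 1/(40.00) − 1/(93.5) = 0.01430, so d_i = 69.91 cm.
m = −d_i/d_o = −(69.91)/(93.5) = -0.748.
The image is real, inverted and reduced, on the far side of the lens.

m = -0.748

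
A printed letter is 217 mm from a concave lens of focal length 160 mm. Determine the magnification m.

m = +0.424

For a concave lens, f = -160 mm.
1/d_i = 1/f − 1/d_o = 1/(-160.0) − 1/(217) = -0.01086, so d_i = -92.10 mm.
m = −d_i/d_o = −(-92.10)/(217) = +0.424.
The image is virtual, upright and reduced, on the same side as the object.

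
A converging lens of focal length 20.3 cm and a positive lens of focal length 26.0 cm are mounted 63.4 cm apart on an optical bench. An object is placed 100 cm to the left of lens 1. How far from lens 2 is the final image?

82.7 cm

Lens 1: 1/d_i1 = 1/f₁ − 1/d_o1 = 1/(20.3) − 1/(100) = 0.03926, so d_i1 = 25.47 cm.
The intermediate image is 25.47 cm to the right of lens 1, which is 63.4 − (25.47) = 37.93 cm to the left of lens 2, so d_o2 = +37.93 cm.
Lens 2: 1/d_i2 = 1/f₂ − 1/d_o2 = 1/(26.0) − 1/(37.93) = 0.01210, so d_i2 = 82.7 cm.
The final image is real, 82.7 cm to the right of lens 2 (overall magnification ≈ 0.56).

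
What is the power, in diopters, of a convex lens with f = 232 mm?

f = 23.2 cm = 0.232 m.
P = 1/f = 1/(0.232 m) = +4.31 D.

P = +4.31 D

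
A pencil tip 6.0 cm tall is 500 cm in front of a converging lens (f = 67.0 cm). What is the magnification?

m = -0.155

1/d_i = 1/f − 1/d_o = 1/(67.00) − 1/(500) = 0.01293, so d_i = 77.37 cm.
m = −d_i/d_o = −(77.37)/(500) = -0.155.
The image is real, inverted and reduced, on the far side of the lens.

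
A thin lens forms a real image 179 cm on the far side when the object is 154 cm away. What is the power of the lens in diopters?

P = +1.21 D

d_i = +179 cm.
1/f = 1/d_o + 1/d_i = 1/(154) + 1/(179) = 0.01208 cm⁻¹.
f = 82.78 cm = 0.8278 m, so P = 1/f = +1.21 D.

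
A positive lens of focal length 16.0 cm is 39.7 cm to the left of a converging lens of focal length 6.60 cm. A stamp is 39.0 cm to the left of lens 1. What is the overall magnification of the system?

Lens 1: 1/d_i1 = 1/(16.0) − 1/(39.0) = 0.03686, so d_i1 = 27.13 cm; m₁ = −d_i1/d_o1 = -0.6956.
d_o2 = 39.7 − (27.13) = 12.57 cm.
Lens 2: 1/d_i2 = 1/(6.60) − 1/(12.57) = 0.07196, so d_i2 = 13.90 cm; m₂ = −d_i2/d_o2 = -1.106.
m = m₁·m₂ = (-0.6956)(-1.106) = +0.769.

m = +0.769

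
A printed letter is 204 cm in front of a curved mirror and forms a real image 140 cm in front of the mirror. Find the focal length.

Real image ⇒ d_i = +140 cm.
1/f = 1/d_o + 1/d_i = 1/(204) + 1/(140) = 0.01204, so f = 83.0 cm.
Since f is positive, the curved mirror is concave.

f = 83.0 cm (concave)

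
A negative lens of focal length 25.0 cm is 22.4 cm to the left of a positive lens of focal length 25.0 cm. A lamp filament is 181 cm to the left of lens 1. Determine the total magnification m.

m = -0.157

f₁ = −25.0 cm (diverging).
Lens 1: 1/d_i1 = 1/(-25.0) − 1/(181) = -0.04552, so d_i1 = -21.97 cm; m₁ = −d_i1/d_o1 = +0.1214.
d_o2 = 22.4 − (-21.97) = 44.37 cm.
Lens 2: 1/d_i2 = 1/(25.0) − 1/(44.37) = 0.01746, so d_i2 = 57.27 cm; m₂ = −d_i2/d_o2 = -1.291.
m = m₁·m₂ = (+0.1214)(-1.291) = -0.157.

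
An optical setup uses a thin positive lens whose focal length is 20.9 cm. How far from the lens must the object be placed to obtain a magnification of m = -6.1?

m = −d_i/d_o ⇒ d_i = −m·d_o.
1/f = 1/d_o + 1/d_i = 1/d_o − 1/(m·d_o) = (1 − 1/m)/d_o, so d_o = f(1 − 1/m) = (20.90)(1 − 1/(-6.1)) = 24.3 cm.

24.3 cm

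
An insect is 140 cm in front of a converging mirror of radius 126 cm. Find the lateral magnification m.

m = -0.818

f = R/2 = 126/2 = 63.00 cm.
1/d_i = 1/f − 1/d_o = 1/(63.00) − 1/(140) = 0.008730, so d_i = 114.5 cm.
m = −d_i/d_o = −(114.5)/(140) = -0.818.
The image is real, inverted and reduced, in front of the mirror.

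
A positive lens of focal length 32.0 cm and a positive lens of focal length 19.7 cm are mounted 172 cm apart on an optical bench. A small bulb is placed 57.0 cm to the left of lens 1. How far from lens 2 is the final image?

Lens 1: 1/d_i1 = 1/f₁ − 1/d_o1 = 1/(32.0) − 1/(57.0) = 0.01371, so d_i1 = 72.96 cm.
The intermediate image is 72.96 cm to the right of lens 1, which is 172 − (72.96) = 99.04 cm to the left of lens 2, so d_o2 = +99.04 cm.
Lens 2: 1/d_i2 = 1/f₂ − 1/d_o2 = 1/(19.7) − 1/(99.04) = 0.04066, so d_i2 = 24.6 cm.
The final image is real, 24.6 cm to the right of lens 2 (overall magnification ≈ 0.32).

24.6 cm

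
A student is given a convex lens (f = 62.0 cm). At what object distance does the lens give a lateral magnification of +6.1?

51.8 cm

m = −d_i/d_o ⇒ d_i = −m·d_o.
1/f = 1/d_o + 1/d_i = 1/d_o − 1/(m·d_o) = (1 − 1/m)/d_o, so d_o = f(1 − 1/m) = (62.00)(1 − 1/(+6.1)) = 51.8 cm.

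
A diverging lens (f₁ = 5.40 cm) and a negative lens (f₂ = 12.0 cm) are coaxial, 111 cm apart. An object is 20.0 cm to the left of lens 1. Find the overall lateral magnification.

f₁ = −5.40 cm (diverging).
Lens 1: 1/d_i1 = 1/(-5.40) − 1/(20.0) = -0.2352, so d_i1 = -4.252 cm; m₁ = −d_i1/d_o1 = +0.2126.
d_o2 = 111 − (-4.252) = 115.3 cm.
f₂ = −12.0 cm (diverging).
Lens 2: 1/d_i2 = 1/(-12.0) − 1/(115.3) = -0.09201, so d_i2 = -10.87 cm; m₂ = −d_i2/d_o2 = +0.09427.
m = m₁·m₂ = (+0.2126)(+0.09427) = +0.0200.

m = +0.0200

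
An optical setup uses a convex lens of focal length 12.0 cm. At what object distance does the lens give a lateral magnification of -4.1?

m = −d_i/d_o ⇒ d_i = −m·d_o.
1/f = 1/d_o + 1/d_i = 1/d_o − 1/(m·d_o) = (1 − 1/m)/d_o, so d_o = f(1 − 1/m) = (12.00)(1 − 1/(-4.1)) = 14.9 cm.

14.9 cm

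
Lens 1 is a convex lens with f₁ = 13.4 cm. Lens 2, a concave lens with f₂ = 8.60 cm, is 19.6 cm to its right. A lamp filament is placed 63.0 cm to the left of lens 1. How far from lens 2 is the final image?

1.98 cm

Lens 1: 1/d_i1 = 1/f₁ − 1/d_o1 = 1/(13.4) − 1/(63.0) = 0.05875, so d_i1 = 17.02 cm.
The intermediate image is 17.02 cm to the right of lens 1, which is 19.6 − (17.02) = 2.580 cm to the left of lens 2, so d_o2 = +2.580 cm.
Lens 2 is diverging, so f₂ = −8.60 cm.
Lens 2: 1/d_i2 = 1/f₂ − 1/d_o2 = 1/(-8.60) − 1/(2.580) = -0.5039, so d_i2 = -1.98 cm.
The final image is virtual, 1.98 cm to the left of lens 2 (overall magnification ≈ -0.21).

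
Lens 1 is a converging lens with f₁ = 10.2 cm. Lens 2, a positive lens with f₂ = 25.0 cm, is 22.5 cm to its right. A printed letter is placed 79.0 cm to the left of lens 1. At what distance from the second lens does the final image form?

19.0 cm

Lens 1: 1/d_i1 = 1/f₁ − 1/d_o1 = 1/(10.2) − 1/(79.0) = 0.08538, so d_i1 = 11.71 cm.
The intermediate image is 11.71 cm to the right of lens 1, which is 22.5 − (11.71) = 10.79 cm to the left of lens 2, so d_o2 = +10.79 cm.
Lens 2: 1/d_i2 = 1/f₂ − 1/d_o2 = 1/(25.0) − 1/(10.79) = -0.05268, so d_i2 = -19.0 cm.
The final image is virtual, 19.0 cm to the left of lens 2 (overall magnification ≈ -0.26).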